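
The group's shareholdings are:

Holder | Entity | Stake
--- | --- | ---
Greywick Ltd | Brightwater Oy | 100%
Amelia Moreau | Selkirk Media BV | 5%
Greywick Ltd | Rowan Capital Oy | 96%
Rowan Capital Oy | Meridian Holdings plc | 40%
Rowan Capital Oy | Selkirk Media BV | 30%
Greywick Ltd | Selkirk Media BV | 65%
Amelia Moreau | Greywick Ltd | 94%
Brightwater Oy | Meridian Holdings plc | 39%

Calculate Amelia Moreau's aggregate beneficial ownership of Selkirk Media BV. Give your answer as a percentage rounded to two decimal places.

Amelia reaches Selkirk along 3 paths.
Direct stake: 5% = 5%.
Via Greywick: 94% × 65% = 61.1%.
Via Greywick → Rowan: 94% × 96% × 30% = 27.072%.
Total: 5% + 61.1% + 27.072% = 93.172%.
Rounded: 93.17%.

93.17%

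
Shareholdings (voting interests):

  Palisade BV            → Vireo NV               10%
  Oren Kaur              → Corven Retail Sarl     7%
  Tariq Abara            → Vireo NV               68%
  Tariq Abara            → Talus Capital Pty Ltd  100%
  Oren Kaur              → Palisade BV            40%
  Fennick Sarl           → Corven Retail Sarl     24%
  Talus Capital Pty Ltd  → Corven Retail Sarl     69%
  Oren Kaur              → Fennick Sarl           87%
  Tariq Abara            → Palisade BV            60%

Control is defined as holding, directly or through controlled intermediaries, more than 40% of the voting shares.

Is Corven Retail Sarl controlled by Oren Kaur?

No

Oren holds 87% of Fennick, so Oren controls Fennick.
In Corven, Oren's side holds only 24% + 7% = 31%, not > 40%.
So Oren does not control Corven.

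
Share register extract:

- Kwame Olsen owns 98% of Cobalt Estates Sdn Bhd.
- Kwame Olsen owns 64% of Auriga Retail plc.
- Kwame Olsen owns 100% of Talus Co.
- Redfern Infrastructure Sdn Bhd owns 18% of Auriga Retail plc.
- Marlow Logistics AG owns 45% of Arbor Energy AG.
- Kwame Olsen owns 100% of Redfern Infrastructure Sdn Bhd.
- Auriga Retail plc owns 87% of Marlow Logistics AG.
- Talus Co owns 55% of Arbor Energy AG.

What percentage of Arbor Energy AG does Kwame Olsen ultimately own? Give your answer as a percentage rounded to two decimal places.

Kwame reaches Arbor along 3 paths.
Via Talus: 100% × 55% = 55%.
Via Auriga → Marlow: 64% × 87% × 45% = 25.056%.
Via Redfern → Auriga → Marlow: 100% × 18% × 87% × 45% = 7.047%.
Total: 55% + 25.056% + 7.047% = 87.103%.
Rounded: 87.10%.

87.10%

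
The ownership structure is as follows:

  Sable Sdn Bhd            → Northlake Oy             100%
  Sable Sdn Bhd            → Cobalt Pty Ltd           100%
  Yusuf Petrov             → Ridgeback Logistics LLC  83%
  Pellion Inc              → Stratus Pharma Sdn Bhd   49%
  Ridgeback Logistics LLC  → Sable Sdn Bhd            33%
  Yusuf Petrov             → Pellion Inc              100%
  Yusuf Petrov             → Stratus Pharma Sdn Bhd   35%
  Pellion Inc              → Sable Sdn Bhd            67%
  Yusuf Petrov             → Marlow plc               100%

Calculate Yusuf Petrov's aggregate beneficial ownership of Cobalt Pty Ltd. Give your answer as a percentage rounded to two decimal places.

94.39%

Yusuf reaches Cobalt along 2 paths.
Via Ridgeback → Sable: 83% × 33% × 100% = 27.39%.
Via Pellion → Sable: 100% × 67% × 100% = 67%.
Total: 27.39% + 67% = 94.39%.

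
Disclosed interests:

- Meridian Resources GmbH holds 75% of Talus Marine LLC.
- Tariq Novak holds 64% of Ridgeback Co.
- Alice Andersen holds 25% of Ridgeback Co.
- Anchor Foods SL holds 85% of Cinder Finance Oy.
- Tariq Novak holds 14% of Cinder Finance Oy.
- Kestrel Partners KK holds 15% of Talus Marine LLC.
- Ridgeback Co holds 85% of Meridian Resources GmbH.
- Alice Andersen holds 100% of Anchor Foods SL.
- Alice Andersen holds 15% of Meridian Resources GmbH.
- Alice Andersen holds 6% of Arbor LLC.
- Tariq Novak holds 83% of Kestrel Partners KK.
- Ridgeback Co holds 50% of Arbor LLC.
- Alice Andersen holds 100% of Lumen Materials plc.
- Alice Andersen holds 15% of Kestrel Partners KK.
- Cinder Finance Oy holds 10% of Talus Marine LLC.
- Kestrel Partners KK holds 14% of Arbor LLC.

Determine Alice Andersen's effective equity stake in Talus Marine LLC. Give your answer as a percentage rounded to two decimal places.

Alice reaches Talus along 4 paths.
Via Kestrel: 15% × 15% = 2.25%.
Via Ridgeback → Meridian: 25% × 85% × 75% = 15.9375%.
Via Meridian: 15% × 75% = 11.25%.
Via Anchor → Cinder: 100% × 85% × 10% = 8.5%.
Total: 2.25% + 15.9375% + 11.25% + 8.5% = 37.9375%.
Rounded: 37.94%.

37.94%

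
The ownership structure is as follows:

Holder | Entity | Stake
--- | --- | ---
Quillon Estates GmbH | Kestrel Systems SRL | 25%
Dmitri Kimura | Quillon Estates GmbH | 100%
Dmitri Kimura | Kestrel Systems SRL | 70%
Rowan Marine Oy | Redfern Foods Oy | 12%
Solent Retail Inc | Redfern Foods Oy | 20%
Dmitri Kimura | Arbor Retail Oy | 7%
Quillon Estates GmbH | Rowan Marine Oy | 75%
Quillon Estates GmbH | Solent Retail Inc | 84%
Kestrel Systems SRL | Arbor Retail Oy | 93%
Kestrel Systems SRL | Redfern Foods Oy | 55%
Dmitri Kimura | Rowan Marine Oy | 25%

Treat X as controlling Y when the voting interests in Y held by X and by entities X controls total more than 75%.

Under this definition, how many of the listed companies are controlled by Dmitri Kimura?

Dmitri holds 100% of Quillon, so Dmitri controls Quillon.
Dmitri and Quillon together hold 70% + 25% = 95% of Kestrel, so Dmitri controls Kestrel.
Quillon holds 84% of Solent, so Dmitri controls Solent.
Dmitri and Quillon together hold 25% + 75% = 100% of Rowan, so Dmitri controls Rowan.
Kestrel and Dmitri together hold 93% + 7% = 100% of Arbor, so Dmitri controls Arbor.
Solent and Rowan and Kestrel together hold 20% + 12% + 55% = 87% of Redfern, so Dmitri controls Redfern.
Dmitri controls 6 companies.

6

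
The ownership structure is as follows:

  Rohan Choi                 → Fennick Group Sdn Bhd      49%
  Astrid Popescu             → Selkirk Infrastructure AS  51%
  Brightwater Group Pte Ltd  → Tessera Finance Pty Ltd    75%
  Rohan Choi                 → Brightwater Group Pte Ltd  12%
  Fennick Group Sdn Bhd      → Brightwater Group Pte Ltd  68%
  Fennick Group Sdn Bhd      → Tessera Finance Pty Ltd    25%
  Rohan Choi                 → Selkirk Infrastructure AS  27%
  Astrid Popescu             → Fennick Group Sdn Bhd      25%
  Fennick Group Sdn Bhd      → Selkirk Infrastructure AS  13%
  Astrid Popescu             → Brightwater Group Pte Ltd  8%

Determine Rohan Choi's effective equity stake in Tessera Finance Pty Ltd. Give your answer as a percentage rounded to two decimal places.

Rohan reaches Tessera along 3 paths.
Via Fennick → Brightwater: 49% × 68% × 75% = 24.99%.
Via Brightwater: 12% × 75% = 9%.
Via Fennick: 49% × 25% = 12.25%.
Total: 24.99% + 9% + 12.25% = 46.24%.

46.24%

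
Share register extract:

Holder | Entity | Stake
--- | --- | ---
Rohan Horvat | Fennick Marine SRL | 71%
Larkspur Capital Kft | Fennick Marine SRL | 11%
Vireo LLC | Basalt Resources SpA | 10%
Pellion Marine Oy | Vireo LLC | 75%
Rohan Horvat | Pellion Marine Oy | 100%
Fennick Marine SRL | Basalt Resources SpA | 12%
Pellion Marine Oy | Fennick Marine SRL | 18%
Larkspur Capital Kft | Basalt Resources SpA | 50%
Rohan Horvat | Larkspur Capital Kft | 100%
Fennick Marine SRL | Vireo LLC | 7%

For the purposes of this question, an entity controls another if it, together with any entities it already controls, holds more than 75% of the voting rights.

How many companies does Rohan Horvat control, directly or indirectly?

Rohan holds 100% of Larkspur, so Rohan controls Larkspur.
Rohan holds 100% of Pellion, so Rohan controls Pellion.
Larkspur and Rohan and Pellion together hold 11% + 71% + 18% = 100% of Fennick, so Rohan controls Fennick.
Pellion and Fennick together hold 75% + 7% = 82% of Vireo, so Rohan controls Vireo.
No other company's threshold is met.
Rohan controls 4 companies.

4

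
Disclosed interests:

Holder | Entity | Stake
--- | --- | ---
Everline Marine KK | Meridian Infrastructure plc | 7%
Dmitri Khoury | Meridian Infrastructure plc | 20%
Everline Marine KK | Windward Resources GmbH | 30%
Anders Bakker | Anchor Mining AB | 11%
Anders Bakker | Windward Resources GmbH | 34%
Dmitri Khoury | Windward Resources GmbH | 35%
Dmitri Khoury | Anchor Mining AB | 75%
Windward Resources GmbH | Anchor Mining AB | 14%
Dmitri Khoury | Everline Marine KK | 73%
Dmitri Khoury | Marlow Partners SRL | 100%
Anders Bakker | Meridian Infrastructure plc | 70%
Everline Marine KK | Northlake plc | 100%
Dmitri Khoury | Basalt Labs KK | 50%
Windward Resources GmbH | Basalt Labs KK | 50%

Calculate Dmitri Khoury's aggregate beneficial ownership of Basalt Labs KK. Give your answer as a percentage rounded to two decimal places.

Dmitri reaches Basalt along 3 paths.
Via Windward: 35% × 50% = 17.5%.
Via Everline → Windward: 73% × 30% × 50% = 10.95%.
Direct stake: 50% = 50%.
Total: 17.5% + 10.95% + 50% = 78.45%.

78.45%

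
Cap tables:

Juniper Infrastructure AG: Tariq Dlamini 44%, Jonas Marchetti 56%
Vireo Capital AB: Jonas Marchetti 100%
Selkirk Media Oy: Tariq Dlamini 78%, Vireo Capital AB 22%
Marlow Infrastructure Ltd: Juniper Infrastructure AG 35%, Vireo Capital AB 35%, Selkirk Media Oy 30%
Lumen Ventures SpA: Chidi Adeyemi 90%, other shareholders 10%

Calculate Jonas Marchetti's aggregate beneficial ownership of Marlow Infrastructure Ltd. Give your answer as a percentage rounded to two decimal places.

61.20%

Jonas reaches Marlow along 3 paths.
Via Juniper: 56% × 35% = 19.6%.
Via Vireo: 100% × 35% = 35%.
Via Vireo → Selkirk: 100% × 22% × 30% = 6.6%.
Total: 19.6% + 35% + 6.6% = 61.2%.
Rounded: 61.20%.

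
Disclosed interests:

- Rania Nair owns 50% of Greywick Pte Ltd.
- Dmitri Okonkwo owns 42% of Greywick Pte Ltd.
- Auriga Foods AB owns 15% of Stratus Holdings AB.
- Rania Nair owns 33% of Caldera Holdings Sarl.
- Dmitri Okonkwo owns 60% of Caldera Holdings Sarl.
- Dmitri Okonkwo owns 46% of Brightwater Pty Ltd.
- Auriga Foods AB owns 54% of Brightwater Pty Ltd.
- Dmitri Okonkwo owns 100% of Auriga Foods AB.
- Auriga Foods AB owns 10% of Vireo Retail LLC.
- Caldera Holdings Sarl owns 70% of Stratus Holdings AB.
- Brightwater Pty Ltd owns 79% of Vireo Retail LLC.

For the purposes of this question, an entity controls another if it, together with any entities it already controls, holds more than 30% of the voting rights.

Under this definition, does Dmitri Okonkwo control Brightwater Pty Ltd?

Yes

Dmitri holds 100% of Auriga, so Dmitri controls Auriga.
Dmitri and Auriga together hold 46% + 54% = 100% of Brightwater, so Dmitri controls Brightwater.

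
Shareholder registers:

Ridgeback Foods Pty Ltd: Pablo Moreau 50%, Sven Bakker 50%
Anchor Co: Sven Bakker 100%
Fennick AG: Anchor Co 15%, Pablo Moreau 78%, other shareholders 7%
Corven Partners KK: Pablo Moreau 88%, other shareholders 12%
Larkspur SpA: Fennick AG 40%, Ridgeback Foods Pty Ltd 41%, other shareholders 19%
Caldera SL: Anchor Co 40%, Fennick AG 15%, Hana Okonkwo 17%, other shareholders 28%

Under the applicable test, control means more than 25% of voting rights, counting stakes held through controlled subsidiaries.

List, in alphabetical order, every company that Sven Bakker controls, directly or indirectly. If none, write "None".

Anchor Co, Caldera SL, Larkspur SpA, Ridgeback Foods Pty Ltd

Sven holds 50% of Ridgeback, so Sven controls Ridgeback.
Sven holds 100% of Anchor, so Sven controls Anchor.
Ridgeback holds 41% of Larkspur, so Sven controls Larkspur.
Anchor holds 40% of Caldera, so Sven controls Caldera.
No other company's threshold is met.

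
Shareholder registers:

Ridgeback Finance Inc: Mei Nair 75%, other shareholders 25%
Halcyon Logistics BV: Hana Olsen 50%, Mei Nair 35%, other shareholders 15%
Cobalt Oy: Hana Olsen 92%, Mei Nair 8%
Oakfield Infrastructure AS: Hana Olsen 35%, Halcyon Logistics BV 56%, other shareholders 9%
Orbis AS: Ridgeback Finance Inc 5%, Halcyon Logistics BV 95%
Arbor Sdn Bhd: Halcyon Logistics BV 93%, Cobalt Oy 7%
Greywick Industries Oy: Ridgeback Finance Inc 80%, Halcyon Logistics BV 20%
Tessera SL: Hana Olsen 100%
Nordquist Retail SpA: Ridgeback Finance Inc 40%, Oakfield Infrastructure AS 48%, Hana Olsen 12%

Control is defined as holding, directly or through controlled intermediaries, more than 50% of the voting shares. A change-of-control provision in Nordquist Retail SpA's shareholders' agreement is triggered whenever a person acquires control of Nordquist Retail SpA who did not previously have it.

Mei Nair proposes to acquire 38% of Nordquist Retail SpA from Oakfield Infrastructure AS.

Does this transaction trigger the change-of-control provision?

The purchase adds only to Mei's holdings (Oakfield's stake shrinks), so Mei is the only person who could newly come to control Nordquist.
Mei holds 75% of Ridgeback, so Mei controls Ridgeback.
Ridgeback holds 80% of Greywick, so Mei controls Greywick.
In Nordquist, Mei's side holds only 40%, not > 50%.
So before the transaction, Mei does not control Nordquist.
After the purchase, Mei holds 38% of Nordquist directly, and Oakfield's stake falls to 10%.
Ridgeback and Mei together hold 40% + 38% = 78% of Nordquist, so Mei controls Nordquist.
Mei did not control Nordquist before and does after, so the clause is triggered.

Yes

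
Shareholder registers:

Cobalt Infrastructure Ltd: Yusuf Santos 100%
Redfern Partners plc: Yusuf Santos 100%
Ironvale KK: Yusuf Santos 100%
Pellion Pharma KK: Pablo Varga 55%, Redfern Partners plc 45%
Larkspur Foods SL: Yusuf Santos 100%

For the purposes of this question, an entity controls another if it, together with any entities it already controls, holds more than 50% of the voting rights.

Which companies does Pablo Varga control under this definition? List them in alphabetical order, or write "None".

Pellion Pharma KK

Pablo holds 55% of Pellion, so Pablo controls Pellion.
No other company's threshold is met.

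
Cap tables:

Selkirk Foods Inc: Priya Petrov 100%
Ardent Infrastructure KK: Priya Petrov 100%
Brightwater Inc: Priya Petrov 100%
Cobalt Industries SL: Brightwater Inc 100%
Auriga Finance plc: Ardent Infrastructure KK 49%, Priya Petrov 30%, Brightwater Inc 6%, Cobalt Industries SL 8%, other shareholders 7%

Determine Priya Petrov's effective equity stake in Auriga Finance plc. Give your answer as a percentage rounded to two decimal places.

Priya reaches Auriga along 4 paths.
Via Ardent: 100% × 49% = 49%.
Direct stake: 30% = 30%.
Via Brightwater: 100% × 6% = 6%.
Via Brightwater → Cobalt: 100% × 100% × 8% = 8%.
Total: 49% + 30% + 6% + 8% = 93%.
Rounded: 93.00%.

93.00%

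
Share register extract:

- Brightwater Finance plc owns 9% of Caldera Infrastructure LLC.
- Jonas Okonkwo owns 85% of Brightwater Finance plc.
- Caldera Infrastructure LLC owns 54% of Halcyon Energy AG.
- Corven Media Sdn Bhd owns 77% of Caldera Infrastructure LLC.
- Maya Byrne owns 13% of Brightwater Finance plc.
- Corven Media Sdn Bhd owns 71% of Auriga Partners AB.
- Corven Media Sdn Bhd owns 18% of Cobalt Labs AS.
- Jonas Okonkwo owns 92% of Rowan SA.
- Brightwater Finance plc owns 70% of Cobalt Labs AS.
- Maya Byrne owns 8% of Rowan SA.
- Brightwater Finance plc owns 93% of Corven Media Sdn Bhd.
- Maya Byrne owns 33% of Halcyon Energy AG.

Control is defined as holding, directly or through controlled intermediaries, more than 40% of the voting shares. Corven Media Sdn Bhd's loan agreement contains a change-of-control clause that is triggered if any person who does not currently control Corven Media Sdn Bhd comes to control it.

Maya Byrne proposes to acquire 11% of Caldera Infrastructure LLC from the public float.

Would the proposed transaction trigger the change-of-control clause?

The purchase changes only Maya's holdings, so Maya is the only person who could newly come to control Corven.
Maya's largest direct stake is 33% in Halcyon, which does not meet the threshold, so Maya controls no company.
Neither Maya nor any entity Maya controls holds any voting interest in Corven.
So before the transaction, Maya does not control Corven.
After the purchase, Maya holds 11% of Caldera directly.
Maya's side now holds 11% of Caldera, not > 40%, so Maya still does not control Caldera.
After the transaction, neither Maya nor any entity Maya controls holds a voting interest in Corven, so Maya still does not control it.
No new person acquires control, so the clause is not triggered.

No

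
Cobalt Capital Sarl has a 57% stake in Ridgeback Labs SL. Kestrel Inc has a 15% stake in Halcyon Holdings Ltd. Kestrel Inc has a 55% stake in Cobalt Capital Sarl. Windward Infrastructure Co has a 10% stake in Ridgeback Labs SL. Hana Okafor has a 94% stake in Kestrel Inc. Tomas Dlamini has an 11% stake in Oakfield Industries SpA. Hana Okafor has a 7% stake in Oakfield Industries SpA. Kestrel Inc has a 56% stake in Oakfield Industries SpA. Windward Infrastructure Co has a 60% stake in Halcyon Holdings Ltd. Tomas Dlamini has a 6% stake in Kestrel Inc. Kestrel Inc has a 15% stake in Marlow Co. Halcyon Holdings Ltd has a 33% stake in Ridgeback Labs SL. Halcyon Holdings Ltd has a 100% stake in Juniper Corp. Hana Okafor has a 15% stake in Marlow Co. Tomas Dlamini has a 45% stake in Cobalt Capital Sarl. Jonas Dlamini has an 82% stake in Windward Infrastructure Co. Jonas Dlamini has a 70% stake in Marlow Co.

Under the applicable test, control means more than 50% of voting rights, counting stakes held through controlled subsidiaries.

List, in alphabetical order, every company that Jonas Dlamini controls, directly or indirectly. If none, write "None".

Jonas holds 82% of Windward, so Jonas controls Windward.
Windward holds 60% of Halcyon, so Jonas controls Halcyon.
Jonas holds 70% of Marlow, so Jonas controls Marlow.
Halcyon holds 100% of Juniper, so Jonas controls Juniper.
No other company's threshold is met.

Halcyon Holdings Ltd, Juniper Corp, Marlow Co, Windward Infrastructure Co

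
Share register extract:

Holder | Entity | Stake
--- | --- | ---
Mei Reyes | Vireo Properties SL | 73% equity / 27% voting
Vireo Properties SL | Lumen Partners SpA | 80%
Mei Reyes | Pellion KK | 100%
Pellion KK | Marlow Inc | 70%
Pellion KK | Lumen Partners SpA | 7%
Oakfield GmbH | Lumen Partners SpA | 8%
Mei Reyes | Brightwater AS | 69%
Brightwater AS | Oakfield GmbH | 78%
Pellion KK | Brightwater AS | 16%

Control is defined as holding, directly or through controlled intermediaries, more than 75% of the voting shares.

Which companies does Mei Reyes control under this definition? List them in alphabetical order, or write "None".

Brightwater AS, Oakfield GmbH, Pellion KK

Mei holds 100% of Pellion, so Mei controls Pellion.
Mei and Pellion together hold 69% + 16% = 85% of Brightwater, so Mei controls Brightwater.
Brightwater holds 78% of Oakfield, so Mei controls Oakfield.
No other company's threshold is met.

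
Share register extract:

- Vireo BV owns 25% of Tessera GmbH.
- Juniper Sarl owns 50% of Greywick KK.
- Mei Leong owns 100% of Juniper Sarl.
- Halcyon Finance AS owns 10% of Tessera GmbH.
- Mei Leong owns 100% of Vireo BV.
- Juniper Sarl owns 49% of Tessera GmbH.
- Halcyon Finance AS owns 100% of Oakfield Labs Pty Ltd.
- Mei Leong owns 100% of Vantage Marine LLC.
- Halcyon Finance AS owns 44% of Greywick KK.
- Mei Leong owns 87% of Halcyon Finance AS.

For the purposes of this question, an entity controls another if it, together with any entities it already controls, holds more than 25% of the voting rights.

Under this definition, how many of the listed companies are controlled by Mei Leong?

7

Mei holds 87% of Halcyon, so Mei controls Halcyon.
Mei holds 100% of Vireo, so Mei controls Vireo.
Mei holds 100% of Juniper, so Mei controls Juniper.
Mei holds 100% of Vantage, so Mei controls Vantage.
Halcyon and Juniper together hold 44% + 50% = 94% of Greywick, so Mei controls Greywick.
Halcyon holds 100% of Oakfield, so Mei controls Oakfield.
Juniper and Vireo and Halcyon together hold 49% + 25% + 10% = 84% of Tessera, so Mei controls Tessera.
Mei controls 7 companies.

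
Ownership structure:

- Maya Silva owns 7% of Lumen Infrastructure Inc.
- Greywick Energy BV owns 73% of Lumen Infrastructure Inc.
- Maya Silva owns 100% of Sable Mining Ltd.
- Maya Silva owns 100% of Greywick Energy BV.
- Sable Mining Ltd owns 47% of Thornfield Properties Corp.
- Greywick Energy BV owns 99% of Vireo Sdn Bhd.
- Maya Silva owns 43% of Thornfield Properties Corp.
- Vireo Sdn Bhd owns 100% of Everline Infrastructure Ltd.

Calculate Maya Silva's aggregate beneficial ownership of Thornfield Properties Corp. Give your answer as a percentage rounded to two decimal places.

Maya reaches Thornfield along 2 paths.
Direct stake: 43% = 43%.
Via Sable: 100% × 47% = 47%.
Total: 43% + 47% = 90%.
Rounded: 90.00%.

90.00%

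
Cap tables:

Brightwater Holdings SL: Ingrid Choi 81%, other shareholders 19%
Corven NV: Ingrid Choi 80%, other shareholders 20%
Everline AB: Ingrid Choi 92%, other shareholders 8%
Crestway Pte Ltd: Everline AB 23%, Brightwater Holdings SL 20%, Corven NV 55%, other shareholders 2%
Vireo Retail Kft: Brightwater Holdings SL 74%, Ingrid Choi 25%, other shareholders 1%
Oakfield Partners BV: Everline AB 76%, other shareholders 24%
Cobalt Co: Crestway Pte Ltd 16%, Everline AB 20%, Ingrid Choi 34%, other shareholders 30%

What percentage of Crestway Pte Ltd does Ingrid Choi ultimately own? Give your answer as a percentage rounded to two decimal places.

Ingrid reaches Crestway along 3 paths.
Via Everline: 92% × 23% = 21.16%.
Via Brightwater: 81% × 20% = 16.2%.
Via Corven: 80% × 55% = 44%.
Total: 21.16% + 16.2% + 44% = 81.36%.

81.36%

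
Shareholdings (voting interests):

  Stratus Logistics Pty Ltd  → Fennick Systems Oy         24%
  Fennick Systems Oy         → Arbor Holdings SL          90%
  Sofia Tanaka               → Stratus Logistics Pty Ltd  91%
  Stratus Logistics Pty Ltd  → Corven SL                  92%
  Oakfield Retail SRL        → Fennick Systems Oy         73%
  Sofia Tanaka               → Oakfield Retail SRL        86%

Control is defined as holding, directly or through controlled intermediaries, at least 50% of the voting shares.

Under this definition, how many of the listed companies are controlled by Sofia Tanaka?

Sofia holds 86% of Oakfield, so Sofia controls Oakfield.
Sofia holds 91% of Stratus, so Sofia controls Stratus.
Stratus and Oakfield together hold 24% + 73% = 97% of Fennick, so Sofia controls Fennick.
Fennick holds 90% of Arbor, so Sofia controls Arbor.
Stratus holds 92% of Corven, so Sofia controls Corven.
Sofia controls 5 companies.

5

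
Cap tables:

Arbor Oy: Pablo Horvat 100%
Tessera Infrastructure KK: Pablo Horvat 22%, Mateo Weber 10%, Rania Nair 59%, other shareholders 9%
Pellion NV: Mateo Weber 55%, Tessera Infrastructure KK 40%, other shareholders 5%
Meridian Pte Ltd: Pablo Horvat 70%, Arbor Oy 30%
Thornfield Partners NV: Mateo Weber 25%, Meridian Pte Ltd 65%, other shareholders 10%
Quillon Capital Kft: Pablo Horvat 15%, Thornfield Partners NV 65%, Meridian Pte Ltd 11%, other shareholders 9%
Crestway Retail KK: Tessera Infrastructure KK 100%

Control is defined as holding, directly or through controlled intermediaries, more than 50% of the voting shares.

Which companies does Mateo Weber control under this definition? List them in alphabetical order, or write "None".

Mateo holds 55% of Pellion, so Mateo controls Pellion.
No other company's threshold is met.

Pellion NV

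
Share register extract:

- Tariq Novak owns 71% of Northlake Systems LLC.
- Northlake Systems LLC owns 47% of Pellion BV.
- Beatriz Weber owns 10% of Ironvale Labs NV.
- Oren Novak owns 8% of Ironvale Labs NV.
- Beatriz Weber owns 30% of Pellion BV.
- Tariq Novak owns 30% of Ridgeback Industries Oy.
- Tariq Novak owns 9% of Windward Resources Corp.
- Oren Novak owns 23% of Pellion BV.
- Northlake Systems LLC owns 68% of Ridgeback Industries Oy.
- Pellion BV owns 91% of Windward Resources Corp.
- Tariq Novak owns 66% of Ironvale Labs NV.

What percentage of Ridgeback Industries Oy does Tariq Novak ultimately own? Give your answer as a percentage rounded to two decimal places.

78.28%

Tariq reaches Ridgeback along 2 paths.
Via Northlake: 71% × 68% = 48.28%.
Direct stake: 30% = 30%.
Total: 48.28% + 30% = 78.28%.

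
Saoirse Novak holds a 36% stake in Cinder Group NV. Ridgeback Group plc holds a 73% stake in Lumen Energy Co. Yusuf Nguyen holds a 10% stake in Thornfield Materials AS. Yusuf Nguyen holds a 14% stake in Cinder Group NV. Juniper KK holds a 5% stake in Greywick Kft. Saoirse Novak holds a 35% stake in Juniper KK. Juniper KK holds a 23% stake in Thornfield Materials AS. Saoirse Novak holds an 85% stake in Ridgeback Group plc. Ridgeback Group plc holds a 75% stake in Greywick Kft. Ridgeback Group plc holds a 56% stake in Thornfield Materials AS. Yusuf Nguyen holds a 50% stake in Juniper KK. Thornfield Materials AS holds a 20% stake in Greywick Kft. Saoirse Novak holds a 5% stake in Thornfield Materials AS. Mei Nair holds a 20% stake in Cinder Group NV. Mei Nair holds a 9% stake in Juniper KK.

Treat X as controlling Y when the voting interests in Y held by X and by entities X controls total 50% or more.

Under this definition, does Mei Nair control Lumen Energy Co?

Mei's largest direct stake is 20% in Cinder, which does not meet the threshold, so Mei controls no company.
Neither Mei nor any entity Mei controls holds any voting interest in Lumen.
So Mei does not control Lumen.

No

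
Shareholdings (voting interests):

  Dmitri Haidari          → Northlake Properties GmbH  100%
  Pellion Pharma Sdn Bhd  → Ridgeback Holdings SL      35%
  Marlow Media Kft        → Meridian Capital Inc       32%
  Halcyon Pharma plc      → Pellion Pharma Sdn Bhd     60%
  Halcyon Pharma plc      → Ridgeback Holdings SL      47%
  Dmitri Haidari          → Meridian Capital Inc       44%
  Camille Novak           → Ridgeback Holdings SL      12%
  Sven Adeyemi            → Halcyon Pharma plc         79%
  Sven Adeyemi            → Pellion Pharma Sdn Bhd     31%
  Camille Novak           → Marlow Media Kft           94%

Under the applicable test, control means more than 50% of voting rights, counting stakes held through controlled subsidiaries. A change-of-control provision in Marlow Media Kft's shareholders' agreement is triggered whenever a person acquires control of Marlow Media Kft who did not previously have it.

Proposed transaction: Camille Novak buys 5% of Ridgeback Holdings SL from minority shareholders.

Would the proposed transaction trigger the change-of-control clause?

No

The purchase changes only Camille's holdings, so Camille is the only person who could newly come to control Marlow.
Camille holds 94% of Marlow, so Camille controls Marlow.
So Camille already controls Marlow before the transaction.
After the purchase, Camille's direct stake in Ridgeback rises to 12% + 5% = 17%.
Camille controlled Marlow already, so this is not a new person acquiring control; every other person's position is unchanged or reduced.
No new person acquires control, so the clause is not triggered.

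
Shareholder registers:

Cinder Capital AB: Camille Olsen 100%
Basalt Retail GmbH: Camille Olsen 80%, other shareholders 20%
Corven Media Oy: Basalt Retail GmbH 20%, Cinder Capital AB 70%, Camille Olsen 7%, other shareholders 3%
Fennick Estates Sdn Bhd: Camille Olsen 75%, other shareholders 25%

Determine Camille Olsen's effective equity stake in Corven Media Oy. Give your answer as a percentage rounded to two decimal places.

Camille reaches Corven along 3 paths.
Via Basalt: 80% × 20% = 16%.
Via Cinder: 100% × 70% = 70%.
Direct stake: 7% = 7%.
Total: 16% + 70% + 7% = 93%.
Rounded: 93.00%.

93.00%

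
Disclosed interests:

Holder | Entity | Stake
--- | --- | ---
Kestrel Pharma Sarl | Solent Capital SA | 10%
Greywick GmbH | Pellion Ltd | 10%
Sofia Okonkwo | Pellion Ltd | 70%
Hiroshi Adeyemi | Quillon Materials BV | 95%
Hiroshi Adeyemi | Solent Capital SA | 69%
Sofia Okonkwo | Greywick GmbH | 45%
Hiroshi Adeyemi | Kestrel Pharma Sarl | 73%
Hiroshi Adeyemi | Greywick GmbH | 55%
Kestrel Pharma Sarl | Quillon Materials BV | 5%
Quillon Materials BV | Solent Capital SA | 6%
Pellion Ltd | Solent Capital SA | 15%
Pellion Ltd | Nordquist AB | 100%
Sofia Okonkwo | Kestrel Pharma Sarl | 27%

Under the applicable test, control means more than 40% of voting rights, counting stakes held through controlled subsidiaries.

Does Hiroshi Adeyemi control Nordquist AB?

Hiroshi holds 55% of Greywick, so Hiroshi controls Greywick.
Hiroshi holds 73% of Kestrel, so Hiroshi controls Kestrel.
Hiroshi and Kestrel together hold 95% + 5% = 100% of Quillon, so Hiroshi controls Quillon.
Kestrel and Hiroshi and Quillon together hold 10% + 69% + 6% = 85% of Solent, so Hiroshi controls Solent.
Neither Hiroshi nor any entity Hiroshi controls holds any voting interest in Nordquist.
So Hiroshi does not control Nordquist.

No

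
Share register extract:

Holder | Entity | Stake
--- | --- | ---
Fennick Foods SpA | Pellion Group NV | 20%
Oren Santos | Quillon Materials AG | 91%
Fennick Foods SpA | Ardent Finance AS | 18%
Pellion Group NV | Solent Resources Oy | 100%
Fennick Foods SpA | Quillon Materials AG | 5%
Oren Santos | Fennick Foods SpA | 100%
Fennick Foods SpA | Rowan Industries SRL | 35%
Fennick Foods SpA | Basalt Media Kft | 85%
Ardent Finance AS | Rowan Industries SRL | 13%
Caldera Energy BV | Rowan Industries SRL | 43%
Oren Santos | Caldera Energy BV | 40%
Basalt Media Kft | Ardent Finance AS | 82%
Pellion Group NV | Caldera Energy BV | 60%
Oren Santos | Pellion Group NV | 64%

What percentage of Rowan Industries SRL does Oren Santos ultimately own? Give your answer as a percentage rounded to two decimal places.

85.27%

Oren reaches Rowan along 6 paths.
Via Fennick → Pellion → Caldera: 100% × 20% × 60% × 43% = 5.16%.
Via Pellion → Caldera: 64% × 60% × 43% = 16.512%.
Via Caldera: 40% × 43% = 17.2%.
Via Fennick: 100% × 35% = 35%.
Via Fennick → Basalt → Ardent: 100% × 85% × 82% × 13% = 9.061%.
Via Fennick → Ardent: 100% × 18% × 13% = 2.34%.
Total: 5.16% + 16.512% + 17.2% + 35% + 9.061% + 2.34% = 85.273%.
Rounded: 85.27%.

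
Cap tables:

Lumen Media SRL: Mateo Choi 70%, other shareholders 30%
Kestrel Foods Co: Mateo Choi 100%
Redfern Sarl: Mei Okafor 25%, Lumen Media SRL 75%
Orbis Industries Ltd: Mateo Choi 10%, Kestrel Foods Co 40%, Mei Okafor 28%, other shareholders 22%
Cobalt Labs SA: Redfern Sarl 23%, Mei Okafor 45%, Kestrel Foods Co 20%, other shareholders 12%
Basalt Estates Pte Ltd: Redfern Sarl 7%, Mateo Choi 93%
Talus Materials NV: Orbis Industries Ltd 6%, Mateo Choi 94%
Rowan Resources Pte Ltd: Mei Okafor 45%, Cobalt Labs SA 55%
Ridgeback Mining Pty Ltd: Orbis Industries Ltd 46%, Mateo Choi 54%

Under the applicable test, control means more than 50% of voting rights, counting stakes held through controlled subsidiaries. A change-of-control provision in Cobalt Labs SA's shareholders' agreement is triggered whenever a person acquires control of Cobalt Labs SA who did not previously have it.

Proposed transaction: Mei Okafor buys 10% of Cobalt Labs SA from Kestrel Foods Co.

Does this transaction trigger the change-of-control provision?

Yes

The purchase adds only to Mei's holdings (Kestrel's stake shrinks), so Mei is the only person who could newly come to control Cobalt.
Mei's largest direct stake is 45% in Cobalt, which does not meet the threshold, so Mei controls no company.
In Cobalt, Mei's side holds only 45%, not > 50%.
So before the transaction, Mei does not control Cobalt.
After the purchase, Mei's direct stake in Cobalt rises to 45% + 10% = 55%, and Kestrel's stake falls to 10%.
Mei holds 55% of Cobalt, so Mei controls Cobalt.
Mei did not control Cobalt before and does after, so the clause is triggered.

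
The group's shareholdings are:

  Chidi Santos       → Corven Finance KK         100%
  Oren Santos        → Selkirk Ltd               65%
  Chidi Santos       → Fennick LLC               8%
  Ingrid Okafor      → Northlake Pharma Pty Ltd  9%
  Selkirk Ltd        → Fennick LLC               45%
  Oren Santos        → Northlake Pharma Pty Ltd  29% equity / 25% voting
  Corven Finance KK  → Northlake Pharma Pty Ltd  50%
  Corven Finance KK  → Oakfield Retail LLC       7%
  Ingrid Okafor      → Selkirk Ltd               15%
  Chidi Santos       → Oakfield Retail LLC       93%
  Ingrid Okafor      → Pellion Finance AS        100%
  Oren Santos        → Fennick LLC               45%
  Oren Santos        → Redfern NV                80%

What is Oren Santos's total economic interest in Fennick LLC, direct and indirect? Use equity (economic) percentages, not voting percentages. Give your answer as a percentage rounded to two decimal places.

74.25%

Oren reaches Fennick along 2 paths.
Via Selkirk: 65% × 45% = 29.25%.
Direct stake: 45% = 45%.
Total: 29.25% + 45% = 74.25%.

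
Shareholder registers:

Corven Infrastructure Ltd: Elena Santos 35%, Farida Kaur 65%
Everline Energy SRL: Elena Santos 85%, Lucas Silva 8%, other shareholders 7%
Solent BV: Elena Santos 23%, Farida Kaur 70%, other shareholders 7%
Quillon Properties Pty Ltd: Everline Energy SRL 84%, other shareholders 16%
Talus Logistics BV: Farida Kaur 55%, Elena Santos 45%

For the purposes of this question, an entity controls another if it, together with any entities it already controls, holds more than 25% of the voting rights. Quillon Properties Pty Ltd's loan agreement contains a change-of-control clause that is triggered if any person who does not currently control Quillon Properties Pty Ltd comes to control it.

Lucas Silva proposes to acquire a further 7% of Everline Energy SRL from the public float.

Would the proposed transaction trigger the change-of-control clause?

The purchase changes only Lucas's holdings, so Lucas is the only person who could newly come to control Quillon.
Lucas's largest direct stake is 8% in Everline, which does not meet the threshold, so Lucas controls no company.
Neither Lucas nor any entity Lucas controls holds any voting interest in Quillon.
So before the transaction, Lucas does not control Quillon.
After the purchase, Lucas's direct stake in Everline rises to 8% + 7% = 15%.
Lucas's side now holds 15% of Everline, not > 25%, so Lucas still does not control Everline.
After the transaction, neither Lucas nor any entity Lucas controls holds a voting interest in Quillon, so Lucas still does not control it.
No new person acquires control, so the clause is not triggered.

No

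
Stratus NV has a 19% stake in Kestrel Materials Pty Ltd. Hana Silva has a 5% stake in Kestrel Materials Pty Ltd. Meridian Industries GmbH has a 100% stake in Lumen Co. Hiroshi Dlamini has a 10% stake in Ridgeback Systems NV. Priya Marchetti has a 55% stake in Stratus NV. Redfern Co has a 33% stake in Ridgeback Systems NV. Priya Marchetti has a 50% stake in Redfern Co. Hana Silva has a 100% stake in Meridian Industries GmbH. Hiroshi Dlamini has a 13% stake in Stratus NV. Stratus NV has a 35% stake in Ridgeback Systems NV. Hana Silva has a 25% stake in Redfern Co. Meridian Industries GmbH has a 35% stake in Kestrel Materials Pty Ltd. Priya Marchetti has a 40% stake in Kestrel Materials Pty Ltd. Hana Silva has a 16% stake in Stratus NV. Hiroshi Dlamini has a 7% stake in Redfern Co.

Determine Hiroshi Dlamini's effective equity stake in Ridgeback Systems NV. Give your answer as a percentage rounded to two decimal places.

Hiroshi reaches Ridgeback along 3 paths.
Via Stratus: 13% × 35% = 4.55%.
Direct stake: 10% = 10%.
Via Redfern: 7% × 33% = 2.31%.
Total: 4.55% + 10% + 2.31% = 16.86%.

16.86%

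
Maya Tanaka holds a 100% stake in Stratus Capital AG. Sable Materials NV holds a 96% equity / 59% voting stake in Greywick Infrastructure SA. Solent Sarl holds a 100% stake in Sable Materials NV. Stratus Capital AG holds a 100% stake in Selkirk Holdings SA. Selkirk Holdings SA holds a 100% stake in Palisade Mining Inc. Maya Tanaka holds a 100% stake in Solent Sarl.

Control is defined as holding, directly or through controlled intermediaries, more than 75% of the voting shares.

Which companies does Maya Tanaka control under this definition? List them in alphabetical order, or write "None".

Palisade Mining Inc, Sable Materials NV, Selkirk Holdings SA, Solent Sarl, Stratus Capital AG

Maya holds 100% of Solent, so Maya controls Solent.
Maya holds 100% of Stratus, so Maya controls Stratus.
Stratus holds 100% of Selkirk, so Maya controls Selkirk.
Solent holds 100% of Sable, so Maya controls Sable.
Selkirk holds 100% of Palisade, so Maya controls Palisade.
No other company's threshold is met.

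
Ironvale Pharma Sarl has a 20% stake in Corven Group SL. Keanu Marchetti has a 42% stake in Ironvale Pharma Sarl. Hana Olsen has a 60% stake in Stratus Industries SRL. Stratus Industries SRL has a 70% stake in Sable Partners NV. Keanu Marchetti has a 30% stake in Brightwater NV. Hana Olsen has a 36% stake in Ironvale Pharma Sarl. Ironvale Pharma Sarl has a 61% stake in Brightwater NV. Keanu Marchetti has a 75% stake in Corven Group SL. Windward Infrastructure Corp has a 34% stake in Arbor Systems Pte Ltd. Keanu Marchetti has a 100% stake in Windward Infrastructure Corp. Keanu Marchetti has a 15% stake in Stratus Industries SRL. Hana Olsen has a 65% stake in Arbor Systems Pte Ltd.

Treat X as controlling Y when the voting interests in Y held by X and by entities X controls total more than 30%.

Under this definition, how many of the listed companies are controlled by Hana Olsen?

5

Hana holds 60% of Stratus, so Hana controls Stratus.
Stratus holds 70% of Sable, so Hana controls Sable.
Hana holds 36% of Ironvale, so Hana controls Ironvale.
Ironvale holds 61% of Brightwater, so Hana controls Brightwater.
Hana holds 65% of Arbor, so Hana controls Arbor.
No other company's threshold is met.
Hana controls 5 companies.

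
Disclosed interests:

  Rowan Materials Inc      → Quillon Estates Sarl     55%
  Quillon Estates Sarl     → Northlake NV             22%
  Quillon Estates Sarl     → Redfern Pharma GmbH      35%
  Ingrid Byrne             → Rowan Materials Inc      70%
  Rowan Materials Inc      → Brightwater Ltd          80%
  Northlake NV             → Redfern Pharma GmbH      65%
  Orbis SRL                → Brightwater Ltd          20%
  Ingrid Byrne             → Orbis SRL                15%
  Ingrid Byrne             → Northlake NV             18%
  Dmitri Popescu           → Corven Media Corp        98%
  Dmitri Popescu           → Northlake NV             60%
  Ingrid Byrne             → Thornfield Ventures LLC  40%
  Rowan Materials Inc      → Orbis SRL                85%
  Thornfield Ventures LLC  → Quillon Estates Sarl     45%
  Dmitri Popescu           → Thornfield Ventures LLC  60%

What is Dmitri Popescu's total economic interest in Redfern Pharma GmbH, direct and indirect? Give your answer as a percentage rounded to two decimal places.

52.31%

Dmitri reaches Redfern along 3 paths.
Via Thornfield → Quillon → Northlake: 60% × 45% × 22% × 65% = 3.861%.
Via Northlake: 60% × 65% = 39%.
Via Thornfield → Quillon: 60% × 45% × 35% = 9.45%.
Total: 3.861% + 39% + 9.45% = 52.311%.
Rounded: 52.31%.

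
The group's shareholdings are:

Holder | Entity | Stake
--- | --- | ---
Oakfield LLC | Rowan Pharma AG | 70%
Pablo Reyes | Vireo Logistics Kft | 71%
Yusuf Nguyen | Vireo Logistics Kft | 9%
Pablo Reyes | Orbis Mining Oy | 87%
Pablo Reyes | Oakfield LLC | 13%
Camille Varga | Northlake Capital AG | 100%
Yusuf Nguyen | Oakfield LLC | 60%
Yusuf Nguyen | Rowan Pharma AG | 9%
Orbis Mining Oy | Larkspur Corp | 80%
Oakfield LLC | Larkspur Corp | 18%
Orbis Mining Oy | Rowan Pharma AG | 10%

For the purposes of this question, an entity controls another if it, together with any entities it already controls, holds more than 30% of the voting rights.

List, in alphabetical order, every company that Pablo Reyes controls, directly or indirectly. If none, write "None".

Pablo holds 87% of Orbis, so Pablo controls Orbis.
Orbis holds 80% of Larkspur, so Pablo controls Larkspur.
Pablo holds 71% of Vireo, so Pablo controls Vireo.
No other company's threshold is met.

Larkspur Corp, Orbis Mining Oy, Vireo Logistics Kft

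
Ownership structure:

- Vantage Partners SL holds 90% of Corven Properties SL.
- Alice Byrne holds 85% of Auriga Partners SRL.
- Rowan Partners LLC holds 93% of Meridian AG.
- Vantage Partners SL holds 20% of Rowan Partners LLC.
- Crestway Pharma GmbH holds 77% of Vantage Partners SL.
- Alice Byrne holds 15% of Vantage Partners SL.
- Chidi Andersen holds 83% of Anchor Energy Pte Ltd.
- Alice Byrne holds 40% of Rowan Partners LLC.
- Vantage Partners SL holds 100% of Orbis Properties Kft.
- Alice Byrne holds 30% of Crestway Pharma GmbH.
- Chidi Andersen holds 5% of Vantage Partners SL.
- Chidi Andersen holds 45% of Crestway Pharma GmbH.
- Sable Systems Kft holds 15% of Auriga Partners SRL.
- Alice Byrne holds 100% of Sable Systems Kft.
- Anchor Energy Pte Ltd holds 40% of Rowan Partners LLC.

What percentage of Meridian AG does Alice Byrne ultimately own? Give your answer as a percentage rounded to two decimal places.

44.29%

Alice reaches Meridian along 3 paths.
Via Crestway → Vantage → Rowan: 30% × 77% × 20% × 93% = 4.2966%.
Via Vantage → Rowan: 15% × 20% × 93% = 2.79%.
Via Rowan: 40% × 93% = 37.2%.
Total: 4.2966% + 2.79% + 37.2% = 44.2866%.
Rounded: 44.29%.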